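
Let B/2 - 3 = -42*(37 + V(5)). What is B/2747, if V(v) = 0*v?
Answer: -3102/2747 ≈ -1.1292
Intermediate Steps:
V(v) = 0
B = -3102 (B = 6 + 2*(-42*(37 + 0)) = 6 + 2*(-42*37) = 6 + 2*(-1554) = 6 - 3108 = -3102)
B/2747 = -3102/2747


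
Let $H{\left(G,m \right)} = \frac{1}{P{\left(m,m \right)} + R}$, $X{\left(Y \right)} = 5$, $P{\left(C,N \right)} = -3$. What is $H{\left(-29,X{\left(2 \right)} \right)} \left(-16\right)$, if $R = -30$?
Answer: $\frac{16}{33} \approx 0.48485$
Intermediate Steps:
$H{\left(G,m \right)} = - \frac{1}{33}$ ($H{\left(G,m \right)} = \frac{1}{-3 - 30} = \frac{1}{-33} = - \frac{1}{33}$)
$H{\left(-29,X{\left(2 \right)} \right)} \left(-16\right) = \left(- \frac{1}{33}\right) \left(-16\right) = \frac{16}{33}$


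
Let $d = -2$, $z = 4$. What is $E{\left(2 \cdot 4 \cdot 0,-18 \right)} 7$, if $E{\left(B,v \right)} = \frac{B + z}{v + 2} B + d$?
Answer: $-14$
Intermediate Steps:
$E{\left(B,v \right)} = -2 + \frac{B \left(4 + B\right)}{2 + v}$ ($E{\left(B,v \right)} = \frac{B + 4}{v + 2} B - 2 = \frac{4 + B}{2 + v} B - 2 = \frac{B \left(4 + B\right)}{2 + v} - 2 = -2 + \frac{B \left(4 + B\right)}{2 + v}$)
$E{\left(2 \cdot 4 \cdot 0,-18 \right)} 7 = \frac{-4 + \left(2 \cdot 4 \cdot 0\right)^{2} - -36 + 4 \cdot 2 \cdot 4 \cdot 0}{2 - 18} \cdot 7 = \frac{-4 + \left(8 \cdot 0\right)^{2} + 36 + 4 \cdot 8 \cdot 0}{-16} \cdot 7 = - \frac{-4 + 0^{2} + 36 + 4 \cdot 0}{16} \cdot 7 = - \frac{-4 + 0 + 36 + 0}{16} \cdot 7 = \left(- \frac{1}{16}\right) 32 \cdot 7 = \left(-2\right) 7 = -14$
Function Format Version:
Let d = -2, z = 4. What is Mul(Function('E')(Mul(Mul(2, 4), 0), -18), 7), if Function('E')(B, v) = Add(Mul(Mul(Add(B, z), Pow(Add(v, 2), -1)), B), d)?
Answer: -14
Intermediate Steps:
Function('E')(B, v) = Add(-2, Mul(B, Pow(Add(2, v), -1), Add(4, B))) (Function('E')(B, v) = Add(Mul(Mul(Add(B, 4), Pow(Add(v, 2), -1)), B), -2) = Add(Mul(Mul(Add(4, B), Pow(Add(2, v), -1)), B), -2) = Add(Mul(Mul(Pow(Add(2, v), -1), Add(4, B)), B), -2) = Add(Mul(B, Pow(Add(2, v), -1), Add(4, B)), -2) = Add(-2, Mul(B, Pow(Add(2, v), -1), Add(4, B))))
Mul(Function('E')(Mul(Mul(2, 4), 0), -18), 7) = Mul(Mul(Pow(Add(2, -18), -1), Add(-4, Pow(Mul(Mul(2, 4), 0), 2), Mul(-2, -18), Mul(4, Mul(Mul(2, 4), 0)))), 7) = Mul(Mul(Pow(-16, -1), Add(-4, Pow(Mul(8, 0), 2), 36, Mul(4, Mul(8, 0)))), 7) = Mul(Mul(Rational(-1, 16), Add(-4, Pow(0, 2), 36, Mul(4, 0))), 7) = Mul(Mul(Rational(-1, 16), Add(-4, 0, 36, 0)), 7) = Mul(Mul(Rational(-1, 16), 32), 7) = Mul(-2, 7) = -14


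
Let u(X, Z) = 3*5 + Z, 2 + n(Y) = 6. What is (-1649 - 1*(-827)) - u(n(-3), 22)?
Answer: -859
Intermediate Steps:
n(Y) = 4 (n(Y) = -2 + 6 = 4)
u(X, Z) = 15 + Z
(-1649 - 1*(-827)) - u(n(-3), 22) = (-1649 - 1*(-827)) - (15 + 22) = (-1649 + 827) - 1*37 = -822 - 37 = -859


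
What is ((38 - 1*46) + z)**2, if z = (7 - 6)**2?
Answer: 49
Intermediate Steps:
z = 1 (z = 1**2 = 1)
((38 - 1*46) + z)**2 = ((38 - 1*46) + 1)**2 = ((38 - 46) + 1)**2 = (-8 + 1)**2 = (-7)**2 = 49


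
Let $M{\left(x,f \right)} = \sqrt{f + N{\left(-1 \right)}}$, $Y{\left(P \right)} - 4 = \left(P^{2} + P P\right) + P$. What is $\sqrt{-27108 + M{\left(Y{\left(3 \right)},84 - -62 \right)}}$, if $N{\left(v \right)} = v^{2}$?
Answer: $\sqrt{-27108 + 7 \sqrt{3}} \approx 164.61 i$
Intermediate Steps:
$Y{\left(P \right)} = 4 + P + 2 P^{2}$ ($Y{\left(P \right)} = 4 + \left(\left(P^{2} + P P\right) + P\right) = 4 + \left(\left(P^{2} + P^{2}\right) + P\right) = 4 + \left(2 P^{2} + P\right) = 4 + \left(P + 2 P^{2}\right) = 4 + P + 2 P^{2}$)
$M{\left(x,f \right)} = \sqrt{1 + f}$ ($M{\left(x,f \right)} = \sqrt{f + \left(-1\right)^{2}} = \sqrt{f + 1} = \sqrt{1 + f}$)
$\sqrt{-27108 + M{\left(Y{\left(3 \right)},84 - -62 \right)}} = \sqrt{-27108 + \sqrt{1 + \left(84 - -62\right)}} = \sqrt{-27108 + \sqrt{1 + \left(84 + 62\right)}} = \sqrt{-27108 + \sqrt{1 + 146}} = \sqrt{-27108 + \sqrt{147}} = \sqrt{-27108 + 7 \sqrt{3}}$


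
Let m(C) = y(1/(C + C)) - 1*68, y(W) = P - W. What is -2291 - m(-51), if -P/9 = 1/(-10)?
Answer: -567097/255 ≈ -2223.9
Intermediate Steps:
P = 9/10 (P = -9/(-10) = -9*(-⅒) = 9/10 ≈ 0.90000)
y(W) = 9/10 - W
m(C) = -671/10 - 1/(2*C) (m(C) = (9/10 - 1/(C + C)) - 1*68 = (9/10 - 1/(2*C)) - 68 = -671/10 - 1/(2*C))
-2291 - m(-51) = -2291 - (-5 - 671*(-51))/(10*(-51)) = -2291 - (-1)*(-5 + 34221)/(10*51) = -2291 - (-1)*34216/(10*51) = -2291 - 1*(-17108/255) = -2291 + 17108/255 = -567097/255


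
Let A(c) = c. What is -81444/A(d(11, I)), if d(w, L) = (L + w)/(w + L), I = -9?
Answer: -81444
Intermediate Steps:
d(w, L) = 1 (d(w, L) = (L + w)/(L + w) = 1)
-81444/A(d(11, I)) = -81444/1 = -81444*1 = -81444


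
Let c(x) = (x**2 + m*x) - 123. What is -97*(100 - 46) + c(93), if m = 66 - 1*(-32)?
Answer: 12402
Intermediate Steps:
m = 98 (m = 66 + 32 = 98)
c(x) = -123 + x**2 + 98*x (c(x) = (x**2 + 98*x) - 123 = -123 + x**2 + 98*x)
-97*(100 - 46) + c(93) = -97*(100 - 46) + (-123 + 93**2 + 98*93) = -97*54 + (-123 + 8649 + 9114) = -5238 + 17640 = 12402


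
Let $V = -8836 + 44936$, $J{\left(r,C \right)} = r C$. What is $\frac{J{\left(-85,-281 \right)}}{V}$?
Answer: $\frac{4777}{7220} \approx 0.66163$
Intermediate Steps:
$J{\left(r,C \right)} = C r$
$V = 36100$
$\frac{J{\left(-85,-281 \right)}}{V} = \frac{\left(-281\right) \left(-85\right)}{36100} = 23885 \cdot \frac{1}{36100} = \frac{4777}{7220}$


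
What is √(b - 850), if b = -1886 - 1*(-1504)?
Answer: 4*I*√77 ≈ 35.1*I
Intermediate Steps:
b = -382 (b = -1886 + 1504 = -382)
√(b - 850) = √(-382 - 850) = √(-1232) = 4*I*√77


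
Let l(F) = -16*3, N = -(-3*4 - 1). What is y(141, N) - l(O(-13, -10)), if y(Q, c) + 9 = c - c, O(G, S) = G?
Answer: 39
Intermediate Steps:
N = 13 (N = -(-12 - 1) = -1*(-13) = 13)
y(Q, c) = -9 (y(Q, c) = -9 + (c - c) = -9 + 0 = -9)
l(F) = -48
y(141, N) - l(O(-13, -10)) = -9 - 1*(-48) = -9 + 48 = 39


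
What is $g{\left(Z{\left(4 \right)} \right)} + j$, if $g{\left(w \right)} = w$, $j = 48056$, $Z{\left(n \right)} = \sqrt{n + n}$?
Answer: $48056 + 2 \sqrt{2} \approx 48059.0$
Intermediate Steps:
$Z{\left(n \right)} = \sqrt{2} \sqrt{n}$ ($Z{\left(n \right)} = \sqrt{2 n} = \sqrt{2} \sqrt{n}$)
$g{\left(Z{\left(4 \right)} \right)} + j = \sqrt{2} \sqrt{4} + 48056 = \sqrt{2} \cdot 2 + 48056 = 2 \sqrt{2} + 48056 = 48056 + 2 \sqrt{2}$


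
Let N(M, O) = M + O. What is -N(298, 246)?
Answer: -544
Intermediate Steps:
-N(298, 246) = -(298 + 246) = -1*544 = -544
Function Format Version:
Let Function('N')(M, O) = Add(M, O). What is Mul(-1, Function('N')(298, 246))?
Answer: -544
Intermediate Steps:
Mul(-1, Function('N')(298, 246)) = Mul(-1, Add(298, 246)) = Mul(-1, 544) = -544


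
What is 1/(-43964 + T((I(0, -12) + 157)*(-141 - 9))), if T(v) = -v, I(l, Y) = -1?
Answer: -1/20564 ≈ -4.8629e-5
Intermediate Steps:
1/(-43964 + T((I(0, -12) + 157)*(-141 - 9))) = 1/(-43964 - (-1 + 157)*(-141 - 9)) = 1/(-43964 - 156*(-150)) = 1/(-43964 - 1*(-23400)) = 1/(-43964 + 23400) = 1/(-20564) = -1/20564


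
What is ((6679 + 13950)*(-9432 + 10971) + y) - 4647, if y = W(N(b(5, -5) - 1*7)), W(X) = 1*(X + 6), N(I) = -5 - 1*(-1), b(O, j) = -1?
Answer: 31743386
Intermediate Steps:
N(I) = -4 (N(I) = -5 + 1 = -4)
W(X) = 6 + X (W(X) = 1*(6 + X) = 6 + X)
y = 2 (y = 6 - 4 = 2)
((6679 + 13950)*(-9432 + 10971) + y) - 4647 = ((6679 + 13950)*(-9432 + 10971) + 2) - 4647 = (20629*1539 + 2) - 4647 = (31748031 + 2) - 4647 = 31748033 - 4647 = 31743386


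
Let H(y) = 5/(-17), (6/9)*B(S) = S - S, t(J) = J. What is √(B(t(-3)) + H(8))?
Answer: I*√85/17 ≈ 0.54233*I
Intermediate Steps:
B(S) = 0 (B(S) = 3*(S - S)/2 = (3/2)*0 = 0)
H(y) = -5/17 (H(y) = 5*(-1/17) = -5/17)
√(B(t(-3)) + H(8)) = √(0 - 5/17) = √(-5/17) = I*√85/17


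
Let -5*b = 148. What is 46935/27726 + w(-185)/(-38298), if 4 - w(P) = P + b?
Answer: 746439886/442437645 ≈ 1.6871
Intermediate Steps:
b = -148/5 (b = -⅕*148 = -148/5 ≈ -29.600)
w(P) = 168/5 - P (w(P) = 4 - (P - 148/5) = 4 - (-148/5 + P) = 4 + (148/5 - P) = 168/5 - P)
46935/27726 + w(-185)/(-38298) = 46935/27726 + (168/5 - 1*(-185))/(-38298) = 46935*(1/27726) + (168/5 + 185)*(-1/38298) = 15645/9242 + (1093/5)*(-1/38298) = 15645/9242 - 1093/191490 = 746439886/442437645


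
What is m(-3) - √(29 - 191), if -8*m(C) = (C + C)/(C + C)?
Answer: -⅛ - 9*I*√2 ≈ -0.125 - 12.728*I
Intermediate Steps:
m(C) = -⅛ (m(C) = -(C + C)/(8*(C + C)) = -2*C/(8*(2*C)) = -2*C*1/(2*C)/8 = -⅛*1 = -⅛)
m(-3) - √(29 - 191) = -⅛ - √(29 - 191) = -⅛ - √(-162) = -⅛ - 9*I*√2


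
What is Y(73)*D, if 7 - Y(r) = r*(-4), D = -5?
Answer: -1495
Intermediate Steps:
Y(r) = 7 + 4*r (Y(r) = 7 - r*(-4) = 7 - (-4)*r = 7 + 4*r)
Y(73)*D = (7 + 4*73)*(-5) = (7 + 292)*(-5) = 299*(-5) = -1495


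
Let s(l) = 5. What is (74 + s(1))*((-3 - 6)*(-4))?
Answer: 2844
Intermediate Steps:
(74 + s(1))*((-3 - 6)*(-4)) = (74 + 5)*((-3 - 6)*(-4)) = 79*(-9*(-4)) = 79*36 = 2844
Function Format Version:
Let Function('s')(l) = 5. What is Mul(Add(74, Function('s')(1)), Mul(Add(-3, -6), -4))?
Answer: 2844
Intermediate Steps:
Mul(Add(74, Function('s')(1)), Mul(Add(-3, -6), -4)) = Mul(Add(74, 5), Mul(Add(-3, -6), -4)) = Mul(79, Mul(-9, -4)) = Mul(79, 36) = 2844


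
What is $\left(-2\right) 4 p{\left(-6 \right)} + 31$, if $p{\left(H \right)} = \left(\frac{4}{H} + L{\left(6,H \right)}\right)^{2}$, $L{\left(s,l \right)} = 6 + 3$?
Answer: $- \frac{4721}{9} \approx -524.56$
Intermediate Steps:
$L{\left(s,l \right)} = 9$
$p{\left(H \right)} = \left(9 + \frac{4}{H}\right)^{2}$ ($p{\left(H \right)} = \left(\frac{4}{H} + 9\right)^{2} = \left(9 + \frac{4}{H}\right)^{2}$)
$\left(-2\right) 4 p{\left(-6 \right)} + 31 = \left(-2\right) 4 \frac{\left(4 + 9 \left(-6\right)\right)^{2}}{36} + 31 = - 8 \frac{\left(4 - 54\right)^{2}}{36} + 31 = - 8 \frac{\left(-50\right)^{2}}{36} + 31 = - 8 \cdot \frac{1}{36} \cdot 2500 + 31 = \left(-8\right) \frac{625}{9} + 31 = - \frac{5000}{9} + 31 = - \frac{4721}{9}$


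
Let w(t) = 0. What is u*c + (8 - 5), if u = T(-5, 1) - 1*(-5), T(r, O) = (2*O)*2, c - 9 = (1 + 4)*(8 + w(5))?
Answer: 444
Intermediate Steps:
c = 49 (c = 9 + (1 + 4)*(8 + 0) = 9 + 5*8 = 9 + 40 = 49)
T(r, O) = 4*O
u = 9 (u = 4*1 - 1*(-5) = 4 + 5 = 9)
u*c + (8 - 5) = 9*49 + (8 - 5) = 441 + 3 = 444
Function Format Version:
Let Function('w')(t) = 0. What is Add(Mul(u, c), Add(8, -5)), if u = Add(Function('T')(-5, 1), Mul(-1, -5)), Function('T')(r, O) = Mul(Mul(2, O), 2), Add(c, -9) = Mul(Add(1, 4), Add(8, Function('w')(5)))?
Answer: 444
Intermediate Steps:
c = 49 (c = Add(9, Mul(Add(1, 4), Add(8, 0))) = Add(9, Mul(5, 8)) = Add(9, 40) = 49)
Function('T')(r, O) = Mul(4, O)
u = 9 (u = Add(Mul(4, 1), Mul(-1, -5)) = Add(4, 5) = 9)
Add(Mul(u, c), Add(8, -5)) = Add(Mul(9, 49), Add(8, -5)) = Add(441, 3) = 444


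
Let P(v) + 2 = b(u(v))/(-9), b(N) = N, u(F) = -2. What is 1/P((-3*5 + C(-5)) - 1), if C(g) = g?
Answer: -9/16 ≈ -0.56250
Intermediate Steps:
P(v) = -16/9 (P(v) = -2 - 2/(-9) = -2 - 2*(-⅑) = -2 + 2/9 = -16/9)
1/P((-3*5 + C(-5)) - 1) = 1/(-16/9) = -9/16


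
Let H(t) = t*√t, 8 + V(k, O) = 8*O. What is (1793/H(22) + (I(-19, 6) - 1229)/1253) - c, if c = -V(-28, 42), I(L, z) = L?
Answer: 409736/1253 + 163*√22/44 ≈ 344.38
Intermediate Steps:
V(k, O) = -8 + 8*O
H(t) = t^(3/2)
c = -328 (c = -(-8 + 8*42) = -(-8 + 336) = -1*328 = -328)
(1793/H(22) + (I(-19, 6) - 1229)/1253) - c = (1793/(22^(3/2)) + (-19 - 1229)/1253) - 1*(-328) = (1793/((22*√22)) - 1248*1/1253) + 328 = (1793*(√22/484) - 1248/1253) + 328 = (163*√22/44 - 1248/1253) + 328 = (-1248/1253 + 163*√22/44) + 328 = 409736/1253 + 163*√22/44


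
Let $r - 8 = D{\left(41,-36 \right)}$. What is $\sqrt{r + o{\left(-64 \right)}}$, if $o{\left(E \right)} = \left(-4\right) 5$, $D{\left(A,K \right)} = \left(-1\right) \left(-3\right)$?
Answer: $3 i \approx 3.0 i$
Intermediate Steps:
$D{\left(A,K \right)} = 3$
$o{\left(E \right)} = -20$
$r = 11$ ($r = 8 + 3 = 11$)
$\sqrt{r + o{\left(-64 \right)}} = \sqrt{11 - 20} = \sqrt{-9} = 3 i$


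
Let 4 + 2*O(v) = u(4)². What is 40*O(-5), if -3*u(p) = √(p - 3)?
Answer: -700/9 ≈ -77.778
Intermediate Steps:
u(p) = -√(-3 + p)/3 (u(p) = -√(p - 3)/3 = -√(-3 + p)/3)
O(v) = -35/18 (O(v) = -2 + (-√(-3 + 4)/3)²/2 = -2 + (-√1/3)²/2 = -2 + (-⅓*1)²/2 = -2 + (-⅓)²/2 = -2 + (½)*(⅑) = -2 + 1/18 = -35/18)
40*O(-5) = 40*(-35/18) = -700/9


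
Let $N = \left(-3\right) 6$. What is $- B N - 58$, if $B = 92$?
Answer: $1598$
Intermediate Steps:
$N = -18$
$- B N - 58 = \left(-1\right) 92 \left(-18\right) - 58 = \left(-92\right) \left(-18\right) - 58 = 1656 - 58 = 1598$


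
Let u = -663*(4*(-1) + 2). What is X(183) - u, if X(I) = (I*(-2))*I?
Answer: -68304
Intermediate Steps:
X(I) = -2*I² (X(I) = (-2*I)*I = -2*I²)
u = 1326 (u = -663*(-4 + 2) = -663*(-2) = 1326)
X(183) - u = -2*183² - 1*1326 = -2*33489 - 1326 = -66978 - 1326 = -68304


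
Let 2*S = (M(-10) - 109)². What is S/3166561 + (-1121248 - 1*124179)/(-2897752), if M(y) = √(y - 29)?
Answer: 3960878156139/9175908470872 - 109*I*√39/3166561 ≈ 0.43166 - 0.00021497*I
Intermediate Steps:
M(y) = √(-29 + y)
S = (-109 + I*√39)²/2 (S = (√(-29 - 10) - 109)²/2 = (√(-39) - 109)²/2 = (I*√39 - 109)²/2 = (-109 + I*√39)²/2 ≈ 5921.0 - 680.71*I)
S/3166561 + (-1121248 - 1*124179)/(-2897752) = (5921 - 109*I*√39)/3166561 + (-1121248 - 1*124179)/(-2897752) = (5921 - 109*I*√39)*(1/3166561) + (-1121248 - 124179)*(-1/2897752) = (5921/3166561 - 109*I*√39/3166561) - 1245427*(-1/2897752) = (5921/3166561 - 109*I*√39/3166561) + 1245427/2897752 = 3960878156139/9175908470872 - 109*I*√39/3166561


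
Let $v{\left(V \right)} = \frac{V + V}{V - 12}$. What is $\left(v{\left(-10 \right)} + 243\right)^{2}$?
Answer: $\frac{7198489}{121} \approx 59492.0$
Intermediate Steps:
$v{\left(V \right)} = \frac{2 V}{-12 + V}$
$\left(v{\left(-10 \right)} + 243\right)^{2} = \left(2 \left(-10\right) \frac{1}{-12 - 10} + 243\right)^{2} = \left(2 \left(-10\right) \frac{1}{-22} + 243\right)^{2} = \left(2 \left(-10\right) \left(- \frac{1}{22}\right) + 243\right)^{2} = \left(\frac{10}{11} + 243\right)^{2} = \left(\frac{2683}{11}\right)^{2} = \frac{7198489}{121}$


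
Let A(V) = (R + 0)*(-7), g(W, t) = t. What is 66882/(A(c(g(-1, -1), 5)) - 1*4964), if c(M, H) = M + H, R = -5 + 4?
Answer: -66882/4957 ≈ -13.492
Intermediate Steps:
R = -1
c(M, H) = H + M
A(V) = 7 (A(V) = (-1 + 0)*(-7) = -1*(-7) = 7)
66882/(A(c(g(-1, -1), 5)) - 1*4964) = 66882/(7 - 1*4964) = 66882/(7 - 4964) = 66882/(-4957) = 66882*(-1/4957) = -66882/4957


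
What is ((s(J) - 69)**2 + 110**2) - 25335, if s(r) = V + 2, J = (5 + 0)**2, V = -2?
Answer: -8474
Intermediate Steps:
J = 25 (J = 5**2 = 25)
s(r) = 0 (s(r) = -2 + 2 = 0)
((s(J) - 69)**2 + 110**2) - 25335 = ((0 - 69)**2 + 110**2) - 25335 = ((-69)**2 + 12100) - 25335 = (4761 + 12100) - 25335 = 16861 - 25335 = -8474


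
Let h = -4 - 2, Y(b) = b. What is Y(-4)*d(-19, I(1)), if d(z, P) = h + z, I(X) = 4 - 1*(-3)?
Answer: 100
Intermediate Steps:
I(X) = 7 (I(X) = 4 + 3 = 7)
h = -6
d(z, P) = -6 + z
Y(-4)*d(-19, I(1)) = -4*(-6 - 19) = -4*(-25) = 100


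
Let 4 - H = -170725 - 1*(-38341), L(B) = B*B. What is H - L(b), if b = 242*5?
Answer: -1331712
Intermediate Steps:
b = 1210
L(B) = B²
H = 132388 (H = 4 - (-170725 - 1*(-38341)) = 4 - (-170725 + 38341) = 4 - 1*(-132384) = 4 + 132384 = 132388)
H - L(b) = 132388 - 1*1210² = 132388 - 1*1464100 = 132388 - 1464100 = -1331712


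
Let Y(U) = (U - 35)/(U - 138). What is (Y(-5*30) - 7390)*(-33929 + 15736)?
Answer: 38717160055/288 ≈ 1.3443e+8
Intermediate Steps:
Y(U) = (-35 + U)/(-138 + U)
(Y(-5*30) - 7390)*(-33929 + 15736) = ((-35 - 5*30)/(-138 - 5*30) - 7390)*(-33929 + 15736) = ((-35 - 150)/(-138 - 150) - 7390)*(-18193) = (-185/(-288) - 7390)*(-18193) = (-1/288*(-185) - 7390)*(-18193) = (185/288 - 7390)*(-18193) = -2128135/288*(-18193) = 38717160055/288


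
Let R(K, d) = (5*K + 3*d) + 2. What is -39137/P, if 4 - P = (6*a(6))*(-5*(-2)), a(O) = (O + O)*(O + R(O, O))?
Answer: 39137/40316 ≈ 0.97076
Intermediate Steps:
R(K, d) = 2 + 3*d + 5*K (R(K, d) = (3*d + 5*K) + 2 = 2 + 3*d + 5*K)
a(O) = 2*O*(2 + 9*O) (a(O) = (O + O)*(O + (2 + 3*O + 5*O)) = (2*O)*(O + (2 + 8*O)) = (2*O)*(2 + 9*O) = 2*O*(2 + 9*O))
P = -40316 (P = 4 - 6*(2*6*(2 + 9*6))*(-5*(-2)) = 4 - 6*(2*6*(2 + 54))*10 = 4 - 6*(2*6*56)*10 = 4 - 6*672*10 = 4 - 4032*10 = 4 - 1*40320 = 4 - 40320 = -40316)
-39137/P = -39137/(-40316) = -39137*(-1/40316) = 39137/40316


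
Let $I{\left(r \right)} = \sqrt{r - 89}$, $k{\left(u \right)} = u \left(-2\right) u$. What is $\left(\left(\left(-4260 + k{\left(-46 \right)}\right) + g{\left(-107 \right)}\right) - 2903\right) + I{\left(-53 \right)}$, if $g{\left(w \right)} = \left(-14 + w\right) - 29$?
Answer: $-11545 + i \sqrt{142} \approx -11545.0 + 11.916 i$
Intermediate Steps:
$g{\left(w \right)} = -43 + w$
$k{\left(u \right)} = - 2 u^{2}$ ($k{\left(u \right)} = - 2 u u = - 2 u^{2}$)
$I{\left(r \right)} = \sqrt{-89 + r}$
$\left(\left(\left(-4260 + k{\left(-46 \right)}\right) + g{\left(-107 \right)}\right) - 2903\right) + I{\left(-53 \right)} = \left(\left(\left(-4260 - 2 \left(-46\right)^{2}\right) - 150\right) - 2903\right) + \sqrt{-89 - 53} = \left(\left(\left(-4260 - 4232\right) - 150\right) - 2903\right) + \sqrt{-142} = \left(\left(\left(-4260 - 4232\right) - 150\right) - 2903\right) + i \sqrt{142} = \left(\left(-8492 - 150\right) - 2903\right) + i \sqrt{142} = \left(-8642 - 2903\right) + i \sqrt{142} = -11545 + i \sqrt{142}$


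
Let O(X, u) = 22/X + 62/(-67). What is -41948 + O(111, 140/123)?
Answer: -311972684/7437 ≈ -41949.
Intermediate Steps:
O(X, u) = -62/67 + 22/X (O(X, u) = 22/X + 62*(-1/67) = 22/X - 62/67 = -62/67 + 22/X)
-41948 + O(111, 140/123) = -41948 + (-62/67 + 22/111) = -41948 - 5408/7437 = -311972684/7437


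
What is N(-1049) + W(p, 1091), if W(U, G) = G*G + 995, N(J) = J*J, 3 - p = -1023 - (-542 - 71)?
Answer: 2291677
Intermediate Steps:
p = 413 (p = 3 - (-1023 - (-542 - 71)) = 3 - (-1023 - 1*(-613)) = 3 - (-1023 + 613) = 3 - 1*(-410) = 3 + 410 = 413)
N(J) = J²
W(U, G) = 995 + G² (W(U, G) = G² + 995 = 995 + G²)
N(-1049) + W(p, 1091) = (-1049)² + (995 + 1091²) = 1100401 + (995 + 1190281) = 1100401 + 1191276 = 2291677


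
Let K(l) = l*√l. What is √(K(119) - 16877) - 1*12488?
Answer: -12488 + I*√(16877 - 119*√119) ≈ -12488.0 + 124.82*I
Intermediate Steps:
K(l) = l^(3/2)
√(K(119) - 16877) - 1*12488 = √(119^(3/2) - 16877) - 1*12488 = √(119*√119 - 16877) - 12488 = √(-16877 + 119*√119) - 12488 = -12488 + √(-16877 + 119*√119)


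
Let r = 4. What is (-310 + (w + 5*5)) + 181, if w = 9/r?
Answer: -407/4 ≈ -101.75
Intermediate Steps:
w = 9/4 ≈ 2.2500
(-310 + (w + 5*5)) + 181 = (-310 + (9/4 + 5*5)) + 181 = (-310 + (9/4 + 25)) + 181 = (-310 + 109/4) + 181 = -1131/4 + 181 = -407/4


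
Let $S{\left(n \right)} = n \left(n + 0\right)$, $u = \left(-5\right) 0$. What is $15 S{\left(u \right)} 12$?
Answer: $0$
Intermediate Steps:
$u = 0$
$S{\left(n \right)} = n^{2}$ ($S{\left(n \right)} = n n = n^{2}$)
$15 S{\left(u \right)} 12 = 15 \cdot 0^{2} \cdot 12 = 15 \cdot 0 \cdot 12 = 0 \cdot 12 = 0$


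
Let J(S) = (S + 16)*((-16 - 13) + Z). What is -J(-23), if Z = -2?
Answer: -217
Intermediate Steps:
J(S) = -496 - 31*S (J(S) = (S + 16)*((-16 - 13) - 2) = (16 + S)*(-29 - 2) = (16 + S)*(-31) = -496 - 31*S)
-J(-23) = -(-496 - 31*(-23)) = -(-496 + 713) = -1*217 = -217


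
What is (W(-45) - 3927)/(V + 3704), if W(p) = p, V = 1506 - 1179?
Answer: -3972/4031 ≈ -0.98536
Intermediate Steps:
V = 327
(W(-45) - 3927)/(V + 3704) = (-45 - 3927)/(327 + 3704) = -3972/4031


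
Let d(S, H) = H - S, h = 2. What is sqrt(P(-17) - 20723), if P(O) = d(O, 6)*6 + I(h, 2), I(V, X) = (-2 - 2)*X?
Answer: I*sqrt(20593) ≈ 143.5*I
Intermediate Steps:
I(V, X) = -4*X
P(O) = 28 - 6*O (P(O) = (6 - O)*6 - 4*2 = (36 - 6*O) - 8 = 28 - 6*O)
sqrt(P(-17) - 20723) = sqrt((28 - 6*(-17)) - 20723) = sqrt((28 + 102) - 20723) = sqrt(130 - 20723) = sqrt(-20593) = I*sqrt(20593)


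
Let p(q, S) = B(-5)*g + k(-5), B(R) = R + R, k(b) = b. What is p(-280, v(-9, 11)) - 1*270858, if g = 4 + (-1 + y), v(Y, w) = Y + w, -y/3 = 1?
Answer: -270863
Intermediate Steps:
y = -3 (y = -3*1 = -3)
B(R) = 2*R
g = 0 (g = 4 + (-1 - 3) = 4 - 4 = 0)
p(q, S) = -5 (p(q, S) = (2*(-5))*0 - 5 = -10*0 - 5 = 0 - 5 = -5)
p(-280, v(-9, 11)) - 1*270858 = -5 - 1*270858 = -5 - 270858 = -270863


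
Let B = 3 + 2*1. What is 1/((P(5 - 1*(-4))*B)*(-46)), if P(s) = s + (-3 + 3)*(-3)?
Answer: -1/2070 ≈ -0.00048309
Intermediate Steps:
B = 5 (B = 3 + 2 = 5)
P(s) = s (P(s) = s + 0*(-3) = s + 0 = s)
1/((P(5 - 1*(-4))*B)*(-46)) = 1/(((5 - 1*(-4))*5)*(-46)) = 1/(((5 + 4)*5)*(-46)) = 1/((9*5)*(-46)) = 1/(45*(-46)) = 1/(-2070) = -1/2070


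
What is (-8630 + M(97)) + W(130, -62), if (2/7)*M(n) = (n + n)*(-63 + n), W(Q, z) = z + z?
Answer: 14332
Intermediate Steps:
W(Q, z) = 2*z
M(n) = 7*n*(-63 + n) (M(n) = 7*((n + n)*(-63 + n))/2 = 7*((2*n)*(-63 + n))/2 = 7*(2*n*(-63 + n))/2 = 7*n*(-63 + n))
(-8630 + M(97)) + W(130, -62) = (-8630 + 7*97*(-63 + 97)) + 2*(-62) = (-8630 + 7*97*34) - 124 = (-8630 + 23086) - 124 = 14456 - 124 = 14332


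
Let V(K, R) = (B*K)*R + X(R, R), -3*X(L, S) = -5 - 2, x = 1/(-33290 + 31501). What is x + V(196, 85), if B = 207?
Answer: 18508756060/5367 ≈ 3.4486e+6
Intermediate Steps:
x = -1/1789 (x = 1/(-1789) = -1/1789 ≈ -0.00055897)
X(L, S) = 7/3 (X(L, S) = -(-5 - 2)/3 = -⅓*(-7) = 7/3)
V(K, R) = 7/3 + 207*K*R (V(K, R) = (207*K)*R + 7/3 = 207*K*R + 7/3 = 7/3 + 207*K*R)
x + V(196, 85) = -1/1789 + (7/3 + 207*196*85) = -1/1789 + (7/3 + 3448620) = -1/1789 + 10345867/3 = 18508756060/5367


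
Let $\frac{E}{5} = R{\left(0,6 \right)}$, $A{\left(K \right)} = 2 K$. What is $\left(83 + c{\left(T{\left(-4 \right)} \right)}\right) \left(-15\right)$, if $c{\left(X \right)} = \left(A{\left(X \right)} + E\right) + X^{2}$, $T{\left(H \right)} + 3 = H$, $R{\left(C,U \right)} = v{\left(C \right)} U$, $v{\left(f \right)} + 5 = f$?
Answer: $480$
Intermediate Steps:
$v{\left(f \right)} = -5 + f$
$R{\left(C,U \right)} = U \left(-5 + C\right)$ ($R{\left(C,U \right)} = \left(-5 + C\right) U = U \left(-5 + C\right)$)
$T{\left(H \right)} = -3 + H$
$E = -150$ ($E = 5 \cdot 6 \left(-5 + 0\right) = 5 \cdot 6 \left(-5\right) = 5 \left(-30\right) = -150$)
$c{\left(X \right)} = -150 + X^{2} + 2 X$ ($c{\left(X \right)} = \left(2 X - 150\right) + X^{2} = \left(-150 + 2 X\right) + X^{2} = -150 + X^{2} + 2 X$)
$\left(83 + c{\left(T{\left(-4 \right)} \right)}\right) \left(-15\right) = \left(83 + \left(-150 + \left(-3 - 4\right)^{2} + 2 \left(-3 - 4\right)\right)\right) \left(-15\right) = \left(83 + \left(-150 + \left(-7\right)^{2} + 2 \left(-7\right)\right)\right) \left(-15\right) = \left(83 - 115\right) \left(-15\right) = \left(-32\right) \left(-15\right) = 480$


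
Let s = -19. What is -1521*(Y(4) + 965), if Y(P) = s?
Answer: -1438866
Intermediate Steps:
Y(P) = -19
-1521*(Y(4) + 965) = -1521*(-19 + 965) = -1521*946 = -1438866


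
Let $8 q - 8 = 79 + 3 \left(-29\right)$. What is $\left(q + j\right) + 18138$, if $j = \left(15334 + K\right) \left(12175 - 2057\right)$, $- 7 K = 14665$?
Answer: $133970340$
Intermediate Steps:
$K = -2095$ ($K = \left(- \frac{1}{7}\right) 14665 = -2095$)
$j = 133952202$ ($j = \left(15334 - 2095\right) \left(12175 - 2057\right) = 13239 \cdot 10118 = 133952202$)
$q = 0$ ($q = 1 + \frac{79 + 3 \left(-29\right)}{8} = 1 + \frac{79 - 87}{8} = 1 + \frac{1}{8} \left(-8\right) = 1 - 1 = 0$)
$\left(q + j\right) + 18138 = \left(0 + 133952202\right) + 18138 = 133952202 + 18138 = 133970340$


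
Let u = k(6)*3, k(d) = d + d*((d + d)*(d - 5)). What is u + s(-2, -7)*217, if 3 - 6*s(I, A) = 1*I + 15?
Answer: -383/3 ≈ -127.67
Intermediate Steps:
s(I, A) = -2 - I/6 (s(I, A) = 1/2 - (1*I + 15)/6 = 1/2 - (I + 15)/6 = 1/2 - (15 + I)/6 = 1/2 + (-5/2 - I/6) = -2 - I/6)
k(d) = d + 2*d**2*(-5 + d) (k(d) = d + d*((2*d)*(-5 + d)) = d + d*(2*d*(-5 + d)) = d + 2*d**2*(-5 + d))
u = 234 (u = (6*(1 - 10*6 + 2*6**2))*3 = (6*(1 - 60 + 2*36))*3 = (6*(1 - 60 + 72))*3 = (6*13)*3 = 78*3 = 234)
u + s(-2, -7)*217 = 234 + (-2 - 1/6*(-2))*217 = 234 + (-2 + 1/3)*217 = 234 - 5/3*217 = 234 - 1085/3 = -383/3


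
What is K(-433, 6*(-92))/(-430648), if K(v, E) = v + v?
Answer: 433/215324 ≈ 0.0020109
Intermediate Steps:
K(v, E) = 2*v
K(-433, 6*(-92))/(-430648) = (2*(-433))/(-430648) = -866*(-1/430648) = 433/215324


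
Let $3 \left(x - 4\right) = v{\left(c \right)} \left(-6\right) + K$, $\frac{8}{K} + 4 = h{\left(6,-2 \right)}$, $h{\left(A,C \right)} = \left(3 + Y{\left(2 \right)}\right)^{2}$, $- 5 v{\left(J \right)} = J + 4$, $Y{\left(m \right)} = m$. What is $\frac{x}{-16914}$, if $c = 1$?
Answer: $- \frac{193}{532791} \approx -0.00036224$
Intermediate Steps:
$v{\left(J \right)} = - \frac{4}{5} - \frac{J}{5}$ ($v{\left(J \right)} = - \frac{J + 4}{5} = - \frac{4 + J}{5} = - \frac{4}{5} - \frac{J}{5}$)
$h{\left(A,C \right)} = 25$ ($h{\left(A,C \right)} = \left(3 + 2\right)^{2} = 5^{2} = 25$)
$K = \frac{8}{21}$ ($K = \frac{8}{-4 + 25} = \frac{8}{21} \approx 0.38095$)
$x = \frac{386}{63}$ ($x = 4 + \frac{\left(- \frac{4}{5} - \frac{1}{5}\right) \left(-6\right) + \frac{8}{21}}{3} = 4 + \frac{\left(-1\right) \left(-6\right) + \frac{8}{21}}{3} = 4 + \frac{6 + \frac{8}{21}}{3} = 4 + \frac{1}{3} \cdot \frac{134}{21} = 4 + \frac{134}{63} = \frac{386}{63} \approx 6.127$)
$\frac{x}{-16914} = \frac{1}{-16914} \cdot \frac{386}{63} = \left(- \frac{1}{16914}\right) \frac{386}{63} = - \frac{193}{532791}$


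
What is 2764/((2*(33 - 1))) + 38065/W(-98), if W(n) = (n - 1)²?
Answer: 7381531/156816 ≈ 47.071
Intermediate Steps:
W(n) = (-1 + n)²
2764/((2*(33 - 1))) + 38065/W(-98) = 2764/((2*(33 - 1))) + 38065/((-1 - 98)²) = 2764/((2*32)) + 38065/((-99)²) = 2764/64 + 38065/9801 = 2764*(1/64) + 38065*(1/9801) = 691/16 + 38065/9801 = 7381531/156816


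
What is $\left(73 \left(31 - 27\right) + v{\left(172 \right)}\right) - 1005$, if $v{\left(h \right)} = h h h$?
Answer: $5087735$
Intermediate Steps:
$v{\left(h \right)} = h^{3}$ ($v{\left(h \right)} = h^{2} h = h^{3}$)
$\left(73 \left(31 - 27\right) + v{\left(172 \right)}\right) - 1005 = \left(73 \left(31 - 27\right) + 172^{3}\right) - 1005 = \left(73 \cdot 4 + 5088448\right) - 1005 = \left(292 + 5088448\right) - 1005 = 5088740 - 1005 = 5087735$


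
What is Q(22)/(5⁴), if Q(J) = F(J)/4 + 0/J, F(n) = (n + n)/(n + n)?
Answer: 1/2500 ≈ 0.00040000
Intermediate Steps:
F(n) = 1 (F(n) = (2*n)/((2*n)) = (2*n)*(1/(2*n)) = 1)
Q(J) = ¼ (Q(J) = 1/4 + 0/J = 1*(¼) + 0 = ¼ + 0 = ¼)
Q(22)/(5⁴) = 1/(4*(5⁴)) = (¼)/625 = (¼)*(1/625) = 1/2500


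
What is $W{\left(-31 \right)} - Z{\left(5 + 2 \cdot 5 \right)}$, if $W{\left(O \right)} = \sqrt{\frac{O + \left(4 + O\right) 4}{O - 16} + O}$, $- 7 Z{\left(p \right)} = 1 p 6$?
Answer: $\frac{90}{7} + \frac{i \sqrt{61946}}{47} \approx 12.857 + 5.2955 i$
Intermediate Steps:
$Z{\left(p \right)} = - \frac{6 p}{7}$ ($Z{\left(p \right)} = - \frac{1 p 6}{7} = - \frac{p 6}{7} = - \frac{6 p}{7}$)
$W{\left(O \right)} = \sqrt{O + \frac{16 + 5 O}{-16 + O}}$ ($W{\left(O \right)} = \sqrt{\frac{O + \left(16 + 4 O\right)}{-16 + O} + O} = \sqrt{\frac{16 + 5 O}{-16 + O} + O} = \sqrt{O + \frac{16 + 5 O}{-16 + O}}$)
$W{\left(-31 \right)} - Z{\left(5 + 2 \cdot 5 \right)} = \sqrt{\frac{16 + \left(-31\right)^{2} - -341}{-16 - 31}} - - \frac{6 \left(5 + 2 \cdot 5\right)}{7} = \sqrt{\frac{16 + 961 + 341}{-47}} - - \frac{6 \left(5 + 10\right)}{7} = \sqrt{\left(- \frac{1}{47}\right) 1318} - \left(- \frac{6}{7}\right) 15 = \sqrt{- \frac{1318}{47}} - - \frac{90}{7} = \frac{i \sqrt{61946}}{47} + \frac{90}{7} = \frac{90}{7} + \frac{i \sqrt{61946}}{47}$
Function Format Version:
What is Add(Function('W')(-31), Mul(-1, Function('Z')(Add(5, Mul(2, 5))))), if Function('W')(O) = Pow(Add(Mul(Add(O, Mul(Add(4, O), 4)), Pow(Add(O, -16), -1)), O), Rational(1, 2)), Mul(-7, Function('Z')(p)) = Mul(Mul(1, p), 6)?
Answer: Add(Rational(90, 7), Mul(Rational(1, 47), I, Pow(61946, Rational(1, 2)))) ≈ Add(12.857, Mul(5.2955, I))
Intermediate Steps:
Function('Z')(p) = Mul(Rational(-6, 7), p) (Function('Z')(p) = Mul(Rational(-1, 7), Mul(Mul(1, p), 6)) = Mul(Rational(-1, 7), Mul(p, 6)) = Mul(Rational(-1, 7), Mul(6, p)) = Mul(Rational(-6, 7), p))
Function('W')(O) = Pow(Add(O, Mul(Pow(Add(-16, O), -1), Add(16, Mul(5, O)))), Rational(1, 2)) (Function('W')(O) = Pow(Add(Mul(Add(O, Add(16, Mul(4, O))), Pow(Add(-16, O), -1)), O), Rational(1, 2)) = Pow(Add(Mul(Add(16, Mul(5, O)), Pow(Add(-16, O), -1)), O), Rational(1, 2)) = Pow(Add(Mul(Pow(Add(-16, O), -1), Add(16, Mul(5, O))), O), Rational(1, 2)) = Pow(Add(O, Mul(Pow(Add(-16, O), -1), Add(16, Mul(5, O)))), Rational(1, 2)))
Add(Function('W')(-31), Mul(-1, Function('Z')(Add(5, Mul(2, 5))))) = Add(Pow(Mul(Pow(Add(-16, -31), -1), Add(16, Pow(-31, 2), Mul(-11, -31))), Rational(1, 2)), Mul(-1, Mul(Rational(-6, 7), Add(5, Mul(2, 5))))) = Add(Pow(Mul(Pow(-47, -1), Add(16, 961, 341)), Rational(1, 2)), Mul(-1, Mul(Rational(-6, 7), Add(5, 10)))) = Add(Pow(Mul(Rational(-1, 47), 1318), Rational(1, 2)), Mul(-1, Mul(Rational(-6, 7), 15))) = Add(Pow(Rational(-1318, 47), Rational(1, 2)), Mul(-1, Rational(-90, 7))) = Add(Mul(Rational(1, 47), I, Pow(61946, Rational(1, 2))), Rational(90, 7)) = Add(Rational(90, 7), Mul(Rational(1, 47), I, Pow(61946, Rational(1, 2))))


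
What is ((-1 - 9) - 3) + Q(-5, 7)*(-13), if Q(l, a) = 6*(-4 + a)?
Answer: -247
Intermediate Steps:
Q(l, a) = -24 + 6*a
((-1 - 9) - 3) + Q(-5, 7)*(-13) = ((-1 - 9) - 3) + (-24 + 6*7)*(-13) = (-10 - 3) + (-24 + 42)*(-13) = -13 + 18*(-13) = -13 - 234 = -247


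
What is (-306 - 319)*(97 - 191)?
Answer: 58750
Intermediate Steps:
(-306 - 319)*(97 - 191) = -625*(-94) = 58750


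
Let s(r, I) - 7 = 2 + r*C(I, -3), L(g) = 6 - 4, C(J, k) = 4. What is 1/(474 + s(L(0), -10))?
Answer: 1/491 ≈ 0.0020367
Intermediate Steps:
L(g) = 2
s(r, I) = 9 + 4*r (s(r, I) = 7 + (2 + r*4) = 7 + (2 + 4*r) = 9 + 4*r)
1/(474 + s(L(0), -10)) = 1/(474 + (9 + 4*2)) = 1/(474 + (9 + 8)) = 1/(474 + 17) = 1/491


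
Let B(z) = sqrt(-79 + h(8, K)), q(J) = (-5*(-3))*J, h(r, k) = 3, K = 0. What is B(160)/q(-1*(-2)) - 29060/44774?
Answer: -14530/22387 + I*sqrt(19)/15 ≈ -0.64904 + 0.29059*I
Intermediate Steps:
q(J) = 15*J
B(z) = 2*I*sqrt(19) (B(z) = sqrt(-79 + 3) = sqrt(-76) = 2*I*sqrt(19))
B(160)/q(-1*(-2)) - 29060/44774 = (2*I*sqrt(19))/((15*(-1*(-2)))) - 29060/44774 = (2*I*sqrt(19))/((15*2)) - 29060*1/44774 = (2*I*sqrt(19))/30 - 14530/22387 = (2*I*sqrt(19))*(1/30) - 14530/22387 = I*sqrt(19)/15 - 14530/22387 = -14530/22387 + I*sqrt(19)/15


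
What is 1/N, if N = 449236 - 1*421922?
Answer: 1/27314 ≈ 3.6611e-5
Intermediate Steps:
N = 27314 (N = 449236 - 421922 = 27314)
1/N = 1/27314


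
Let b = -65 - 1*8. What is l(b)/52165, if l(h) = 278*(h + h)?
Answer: -40588/52165 ≈ -0.77807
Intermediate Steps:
b = -73 (b = -65 - 8 = -73)
l(h) = 556*h (l(h) = 278*(2*h) = 556*h)
l(b)/52165 = (556*(-73))/52165 = -40588*1/52165 = -40588/52165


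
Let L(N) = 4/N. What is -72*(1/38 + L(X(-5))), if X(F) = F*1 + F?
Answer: 2556/95 ≈ 26.905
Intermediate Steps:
X(F) = 2*F (X(F) = F + F = 2*F)
-72*(1/38 + L(X(-5))) = -72*(1/38 + 4/((2*(-5)))) = -72*(1/38 + 4/(-10)) = -72*(1/38 + 4*(-⅒)) = -72*(1/38 - ⅖) = -72*(-71/190) = 2556/95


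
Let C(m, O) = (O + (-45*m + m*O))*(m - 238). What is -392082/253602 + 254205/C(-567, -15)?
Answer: -17138618042/11019218235 ≈ -1.5553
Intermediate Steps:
C(m, O) = (-238 + m)*(O - 45*m + O*m) (C(m, O) = (O + (-45*m + O*m))*(-238 + m) = (O - 45*m + O*m)*(-238 + m) = (-238 + m)*(O - 45*m + O*m))
-392082/253602 + 254205/C(-567, -15) = -392082/253602 + 254205/(-238*(-15) - 45*(-567)² + 10710*(-567) - 15*(-567)² - 237*(-15)*(-567)) = -392082*1/253602 + 254205/(3570 - 45*321489 - 6072570 - 15*321489 - 2015685) = -65347/42267 + 254205/(3570 - 14467005 - 6072570 - 4822335 - 2015685) = -65347/42267 + 254205/(-27374025) = -65347/42267 + 254205*(-1/27374025) = -65347/42267 - 2421/260705 = -17138618042/11019218235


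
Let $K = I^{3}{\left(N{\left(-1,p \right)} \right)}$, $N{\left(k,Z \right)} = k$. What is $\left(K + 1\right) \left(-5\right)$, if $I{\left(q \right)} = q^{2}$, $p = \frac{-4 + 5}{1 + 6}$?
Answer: $-10$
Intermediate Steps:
$p = \frac{1}{7}$ ($p = 1 \cdot \frac{1}{7} = \frac{1}{7} \approx 0.14286$)
$K = 1$ ($K = \left(\left(-1\right)^{2}\right)^{3} = 1^{3} = 1$)
$\left(K + 1\right) \left(-5\right) = \left(1 + 1\right) \left(-5\right) = 2 \left(-5\right) = -10$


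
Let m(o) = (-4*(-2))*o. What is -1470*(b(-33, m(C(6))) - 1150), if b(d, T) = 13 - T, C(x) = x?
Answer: 1741950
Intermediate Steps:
m(o) = 8*o
-1470*(b(-33, m(C(6))) - 1150) = -1470*((13 - 8*6) - 1150) = -1470*((13 - 1*48) - 1150) = -1470*((13 - 48) - 1150) = -1470*(-35 - 1150) = -1470*(-1185) = 1741950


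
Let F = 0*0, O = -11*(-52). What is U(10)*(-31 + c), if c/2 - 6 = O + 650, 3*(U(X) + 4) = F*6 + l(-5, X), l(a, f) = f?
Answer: -4850/3 ≈ -1616.7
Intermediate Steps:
O = 572
F = 0
U(X) = -4 + X/3 (U(X) = -4 + (0*6 + X)/3 = -4 + (0 + X)/3 = -4 + X/3)
c = 2456 (c = 12 + 2*(572 + 650) = 12 + 2*1222 = 12 + 2444 = 2456)
U(10)*(-31 + c) = (-4 + (⅓)*10)*(-31 + 2456) = (-4 + 10/3)*2425 = -⅔*2425 = -4850/3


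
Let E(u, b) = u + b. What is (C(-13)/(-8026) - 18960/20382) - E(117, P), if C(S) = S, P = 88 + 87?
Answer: -101094937/345118 ≈ -292.93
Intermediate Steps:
P = 175
E(u, b) = b + u
(C(-13)/(-8026) - 18960/20382) - E(117, P) = (-13/(-8026) - 18960/20382) - (175 + 117) = (-13*(-1/8026) - 18960*1/20382) - 1*292 = (13/8026 - 40/43) - 292 = -320481/345118 - 292 = -101094937/345118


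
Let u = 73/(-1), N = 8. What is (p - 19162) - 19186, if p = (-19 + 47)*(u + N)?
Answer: -40168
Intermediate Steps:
u = -73 (u = 73*(-1) = -73)
p = -1820 (p = (-19 + 47)*(-73 + 8) = 28*(-65) = -1820)
(p - 19162) - 19186 = (-1820 - 19162) - 19186 = -20982 - 19186 = -40168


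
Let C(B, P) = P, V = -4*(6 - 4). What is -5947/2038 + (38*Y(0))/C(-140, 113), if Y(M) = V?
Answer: -1291563/230294 ≈ -5.6083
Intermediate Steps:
V = -8 (V = -4*2 = -8)
Y(M) = -8
-5947/2038 + (38*Y(0))/C(-140, 113) = -5947/2038 + (38*(-8))/113 = -5947*1/2038 - 304*1/113 = -5947/2038 - 304/113 = -1291563/230294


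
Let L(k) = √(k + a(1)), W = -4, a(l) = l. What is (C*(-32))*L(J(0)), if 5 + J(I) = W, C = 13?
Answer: -832*I*√2 ≈ -1176.6*I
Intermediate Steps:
J(I) = -9 (J(I) = -5 - 4 = -9)
L(k) = √(1 + k) (L(k) = √(k + 1) = √(1 + k))
(C*(-32))*L(J(0)) = (13*(-32))*√(1 - 9) = -832*I*√2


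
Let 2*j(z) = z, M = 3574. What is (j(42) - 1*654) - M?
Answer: -4207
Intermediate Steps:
j(z) = z/2
(j(42) - 1*654) - M = ((½)*42 - 1*654) - 1*3574 = (21 - 654) - 3574 = -633 - 3574 = -4207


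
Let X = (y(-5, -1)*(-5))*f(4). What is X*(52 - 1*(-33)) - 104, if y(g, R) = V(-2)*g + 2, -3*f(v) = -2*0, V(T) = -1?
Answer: -104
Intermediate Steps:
f(v) = 0 (f(v) = -(-2)*0/3 = -⅓*0 = 0)
y(g, R) = 2 - g (y(g, R) = -g + 2 = 2 - g)
X = 0 (X = ((2 - 1*(-5))*(-5))*0 = ((2 + 5)*(-5))*0 = (7*(-5))*0 = -35*0 = 0)
X*(52 - 1*(-33)) - 104 = 0*(52 - 1*(-33)) - 104 = 0*(52 + 33) - 104 = 0*85 - 104 = 0 - 104 = -104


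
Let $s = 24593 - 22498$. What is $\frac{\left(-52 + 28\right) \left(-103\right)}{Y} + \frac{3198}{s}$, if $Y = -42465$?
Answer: $\frac{8708282}{5930945} \approx 1.4683$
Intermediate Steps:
$s = 2095$
$\frac{\left(-52 + 28\right) \left(-103\right)}{Y} + \frac{3198}{s} = \frac{\left(-52 + 28\right) \left(-103\right)}{-42465} + \frac{3198}{2095} = \left(-24\right) \left(-103\right) \left(- \frac{1}{42465}\right) + 3198 \cdot \frac{1}{2095} = 2472 \left(- \frac{1}{42465}\right) + \frac{3198}{2095} = - \frac{824}{14155} + \frac{3198}{2095} = \frac{8708282}{5930945}$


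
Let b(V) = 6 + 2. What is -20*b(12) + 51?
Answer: -109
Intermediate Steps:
b(V) = 8
-20*b(12) + 51 = -20*8 + 51 = -160 + 51 = -109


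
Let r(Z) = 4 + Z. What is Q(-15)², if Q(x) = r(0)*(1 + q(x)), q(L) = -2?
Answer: 16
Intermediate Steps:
Q(x) = -4 (Q(x) = (4 + 0)*(1 - 2) = 4*(-1) = -4)
Q(-15)² = (-4)² = 16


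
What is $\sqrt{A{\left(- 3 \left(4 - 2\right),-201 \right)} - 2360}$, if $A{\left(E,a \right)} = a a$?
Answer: $\sqrt{38041} \approx 195.04$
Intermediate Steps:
$A{\left(E,a \right)} = a^{2}$
$\sqrt{A{\left(- 3 \left(4 - 2\right),-201 \right)} - 2360} = \sqrt{\left(-201\right)^{2} - 2360} = \sqrt{40401 - 2360} = \sqrt{38041}$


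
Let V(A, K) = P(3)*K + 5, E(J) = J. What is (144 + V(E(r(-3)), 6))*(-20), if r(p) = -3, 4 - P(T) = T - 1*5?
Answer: -3700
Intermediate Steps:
P(T) = 9 - T (P(T) = 4 - (T - 1*5) = 4 - (T - 5) = 4 - (-5 + T) = 4 + (5 - T) = 9 - T)
V(A, K) = 5 + 6*K (V(A, K) = (9 - 1*3)*K + 5 = (9 - 3)*K + 5 = 6*K + 5 = 5 + 6*K)
(144 + V(E(r(-3)), 6))*(-20) = (144 + (5 + 6*6))*(-20) = (144 + (5 + 36))*(-20) = (144 + 41)*(-20) = 185*(-20) = -3700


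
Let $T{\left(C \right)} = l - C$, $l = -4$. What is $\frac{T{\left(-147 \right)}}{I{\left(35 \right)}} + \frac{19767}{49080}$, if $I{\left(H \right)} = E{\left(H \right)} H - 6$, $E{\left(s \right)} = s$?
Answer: $\frac{10371471}{19942840} \approx 0.52006$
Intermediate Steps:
$T{\left(C \right)} = -4 - C$
$I{\left(H \right)} = -6 + H^{2}$ ($I{\left(H \right)} = H H - 6 = H^{2} - 6 = -6 + H^{2}$)
$\frac{T{\left(-147 \right)}}{I{\left(35 \right)}} + \frac{19767}{49080} = \frac{-4 - -147}{-6 + 35^{2}} + \frac{19767}{49080} = \frac{-4 + 147}{-6 + 1225} + 19767 \cdot \frac{1}{49080} = \frac{143}{1219} + \frac{6589}{16360} = \frac{10371471}{19942840}$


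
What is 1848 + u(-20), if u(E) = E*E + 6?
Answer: 2254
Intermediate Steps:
u(E) = 6 + E² (u(E) = E² + 6 = 6 + E²)
1848 + u(-20) = 1848 + (6 + (-20)²) = 1848 + (6 + 400) = 1848 + 406 = 2254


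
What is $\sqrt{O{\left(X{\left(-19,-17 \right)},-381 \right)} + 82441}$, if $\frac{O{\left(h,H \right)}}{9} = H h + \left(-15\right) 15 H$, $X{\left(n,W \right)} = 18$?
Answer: $2 \sqrt{198061} \approx 890.08$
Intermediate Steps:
$O{\left(h,H \right)} = - 2025 H + 9 H h$ ($O{\left(h,H \right)} = 9 \left(H h + \left(-15\right) 15 H\right) = 9 \left(H h - 225 H\right) = 9 \left(- 225 H + H h\right) = - 2025 H + 9 H h$)
$\sqrt{O{\left(X{\left(-19,-17 \right)},-381 \right)} + 82441} = \sqrt{9 \left(-381\right) \left(-225 + 18\right) + 82441} = \sqrt{9 \left(-381\right) \left(-207\right) + 82441} = \sqrt{709803 + 82441} = \sqrt{792244} = 2 \sqrt{198061}$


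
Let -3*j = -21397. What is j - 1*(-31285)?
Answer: 115252/3 ≈ 38417.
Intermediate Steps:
j = 21397/3 (j = -⅓*(-21397) = 21397/3 ≈ 7132.3)
j - 1*(-31285) = 21397/3 - 1*(-31285) = 21397/3 + 31285 = 115252/3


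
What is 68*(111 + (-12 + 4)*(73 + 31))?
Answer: -49028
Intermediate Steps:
68*(111 + (-12 + 4)*(73 + 31)) = 68*(111 - 8*104) = 68*(111 - 832) = 68*(-721) = -49028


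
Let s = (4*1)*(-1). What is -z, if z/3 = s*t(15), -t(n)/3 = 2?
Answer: -72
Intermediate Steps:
t(n) = -6 (t(n) = -3*2 = -6)
s = -4 (s = 4*(-1) = -4)
z = 72 (z = 3*(-4*(-6)) = 3*24 = 72)
-z = -1*72 = -72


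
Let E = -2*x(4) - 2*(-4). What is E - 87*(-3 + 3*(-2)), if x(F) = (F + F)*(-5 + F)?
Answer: 807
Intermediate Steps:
x(F) = 2*F*(-5 + F) (x(F) = (2*F)*(-5 + F) = 2*F*(-5 + F))
E = 24 (E = -4*4*(-5 + 4) - 2*(-4) = -4*4*(-1) + 8 = -2*(-8) + 8 = 16 + 8 = 24)
E - 87*(-3 + 3*(-2)) = 24 - 87*(-3 + 3*(-2)) = 24 - 87*(-3 - 6) = 24 - 87*(-9) = 24 + 783 = 807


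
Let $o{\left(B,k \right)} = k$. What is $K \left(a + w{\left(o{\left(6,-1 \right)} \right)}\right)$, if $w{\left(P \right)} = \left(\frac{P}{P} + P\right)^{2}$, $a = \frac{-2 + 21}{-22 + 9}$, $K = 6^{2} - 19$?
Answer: $- \frac{323}{13} \approx -24.846$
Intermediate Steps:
$K = 17$ ($K = 36 - 19 = 17$)
$a = - \frac{19}{13}$ ($a = \frac{19}{-13} = 19 \left(- \frac{1}{13}\right) = - \frac{19}{13} \approx -1.4615$)
$w{\left(P \right)} = \left(1 + P\right)^{2}$
$K \left(a + w{\left(o{\left(6,-1 \right)} \right)}\right) = 17 \left(- \frac{19}{13} + \left(1 - 1\right)^{2}\right) = 17 \left(- \frac{19}{13} + 0^{2}\right) = 17 \left(- \frac{19}{13} + 0\right) = 17 \left(- \frac{19}{13}\right) = - \frac{323}{13}$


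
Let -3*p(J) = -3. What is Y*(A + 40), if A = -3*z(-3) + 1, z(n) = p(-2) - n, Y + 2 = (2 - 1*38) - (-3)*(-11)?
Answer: -2059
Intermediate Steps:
p(J) = 1 (p(J) = -⅓*(-3) = 1)
Y = -71 (Y = -2 + ((2 - 1*38) - (-3)*(-11)) = -2 + ((2 - 38) - 1*33) = -2 + (-36 - 33) = -2 - 69 = -71)
z(n) = 1 - n
A = -11 (A = -3*(1 - 1*(-3)) + 1 = -3*(1 + 3) + 1 = -3*4 + 1 = -12 + 1 = -11)
Y*(A + 40) = -71*(-11 + 40) = -71*29 = -2059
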